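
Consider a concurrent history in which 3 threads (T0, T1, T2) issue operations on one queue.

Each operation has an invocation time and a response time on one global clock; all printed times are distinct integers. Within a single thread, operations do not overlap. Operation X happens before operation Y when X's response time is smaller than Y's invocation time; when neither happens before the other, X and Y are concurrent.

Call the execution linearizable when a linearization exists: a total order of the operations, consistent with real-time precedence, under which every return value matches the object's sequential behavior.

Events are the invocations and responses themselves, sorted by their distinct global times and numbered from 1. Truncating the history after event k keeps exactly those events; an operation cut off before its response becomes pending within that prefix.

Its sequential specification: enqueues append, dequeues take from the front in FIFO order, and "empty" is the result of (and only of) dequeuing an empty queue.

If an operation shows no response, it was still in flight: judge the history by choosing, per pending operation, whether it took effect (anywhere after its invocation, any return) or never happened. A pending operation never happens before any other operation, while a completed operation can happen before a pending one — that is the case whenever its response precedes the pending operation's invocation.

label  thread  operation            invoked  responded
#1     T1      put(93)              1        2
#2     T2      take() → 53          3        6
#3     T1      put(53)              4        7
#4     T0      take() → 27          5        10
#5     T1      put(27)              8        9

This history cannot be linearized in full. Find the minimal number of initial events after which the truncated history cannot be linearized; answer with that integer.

one valid order for events 1..9 is #1, #3, #4, #2, #5:
step 1: #1 put(93) — queue <93>
step 2: #3 put(53) — queue <93,53>
step 3: #4 take() (pending, included) — queue <53>
step 4: #2 take() → 53 — queue <>
step 5: #5 put(27) — queue <27>
once event 10 joins (#4's response, time 10), exhaustive search finds no witness
sample order #1, #2, #3, #4, #5 stalls at step 2 — #2 take() → 53 has no legal effect
sample order #1, #2, #3, #5, #4 stalls at step 2 — #2 take() → 53 has no legal effect

10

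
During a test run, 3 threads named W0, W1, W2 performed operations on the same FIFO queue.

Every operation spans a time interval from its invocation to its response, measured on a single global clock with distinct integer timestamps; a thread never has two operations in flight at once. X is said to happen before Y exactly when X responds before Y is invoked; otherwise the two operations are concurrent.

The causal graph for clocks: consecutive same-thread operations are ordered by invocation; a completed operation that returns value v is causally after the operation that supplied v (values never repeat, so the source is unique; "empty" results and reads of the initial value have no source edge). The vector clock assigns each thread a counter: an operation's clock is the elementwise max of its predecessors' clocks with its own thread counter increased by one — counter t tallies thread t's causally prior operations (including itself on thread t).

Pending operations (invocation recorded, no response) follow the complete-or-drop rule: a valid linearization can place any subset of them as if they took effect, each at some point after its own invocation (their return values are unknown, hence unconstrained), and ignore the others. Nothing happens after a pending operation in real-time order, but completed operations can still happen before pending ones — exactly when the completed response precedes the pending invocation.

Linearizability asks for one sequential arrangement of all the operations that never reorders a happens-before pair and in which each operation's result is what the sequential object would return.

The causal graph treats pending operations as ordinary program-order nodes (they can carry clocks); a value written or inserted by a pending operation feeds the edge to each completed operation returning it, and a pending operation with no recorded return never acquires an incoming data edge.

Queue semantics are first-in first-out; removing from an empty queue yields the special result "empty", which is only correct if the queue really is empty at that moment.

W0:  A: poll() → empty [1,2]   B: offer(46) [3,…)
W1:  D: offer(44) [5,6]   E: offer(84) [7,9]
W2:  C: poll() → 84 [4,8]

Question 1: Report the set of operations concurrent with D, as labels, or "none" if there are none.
B, C

D spans [5,6]; an op avoiding the whole window 5..6 is ordered, any other is concurrent
A [1,2]: before
B [3,…): concurrent
C [4,8]: concurrent
E [7,9]: after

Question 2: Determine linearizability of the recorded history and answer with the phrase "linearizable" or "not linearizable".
not linearizable

through event 7 a valid linearization exists; event 8 (C responding at time 8) ends that
no legal order exists: 2 real-time-consistent candidates over 3 completed FIFO queue operations, all rejected
no escape via the 2 pending operations (B, E): every completion choice fails
sample order A, C, D (pending dropped) stalls at step 2 — C poll() → 84 has no legal effect
sample order A, D, C (pending dropped) stalls at step 3 — C poll() → 84 has no legal effect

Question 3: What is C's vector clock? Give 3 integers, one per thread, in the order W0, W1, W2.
(0, 2, 1)

root op D, invoked 5: fresh clock plus W1's own tick → (0, 1, 0)
root op A, invoked 1: fresh clock plus W0's own tick → (1, 0, 0)
from VC(D)=(0, 1, 0), E (invoked 7) maxes components and bumps W1 → (0, 2, 0)
from VC(A)=(1, 0, 0), B (invoked 3) maxes components and bumps W0 → (2, 0, 0)
from VC(E)=(0, 2, 0), C (invoked 4) maxes components and bumps W2 → (0, 2, 1)
target: VC(C) = (0, 2, 1)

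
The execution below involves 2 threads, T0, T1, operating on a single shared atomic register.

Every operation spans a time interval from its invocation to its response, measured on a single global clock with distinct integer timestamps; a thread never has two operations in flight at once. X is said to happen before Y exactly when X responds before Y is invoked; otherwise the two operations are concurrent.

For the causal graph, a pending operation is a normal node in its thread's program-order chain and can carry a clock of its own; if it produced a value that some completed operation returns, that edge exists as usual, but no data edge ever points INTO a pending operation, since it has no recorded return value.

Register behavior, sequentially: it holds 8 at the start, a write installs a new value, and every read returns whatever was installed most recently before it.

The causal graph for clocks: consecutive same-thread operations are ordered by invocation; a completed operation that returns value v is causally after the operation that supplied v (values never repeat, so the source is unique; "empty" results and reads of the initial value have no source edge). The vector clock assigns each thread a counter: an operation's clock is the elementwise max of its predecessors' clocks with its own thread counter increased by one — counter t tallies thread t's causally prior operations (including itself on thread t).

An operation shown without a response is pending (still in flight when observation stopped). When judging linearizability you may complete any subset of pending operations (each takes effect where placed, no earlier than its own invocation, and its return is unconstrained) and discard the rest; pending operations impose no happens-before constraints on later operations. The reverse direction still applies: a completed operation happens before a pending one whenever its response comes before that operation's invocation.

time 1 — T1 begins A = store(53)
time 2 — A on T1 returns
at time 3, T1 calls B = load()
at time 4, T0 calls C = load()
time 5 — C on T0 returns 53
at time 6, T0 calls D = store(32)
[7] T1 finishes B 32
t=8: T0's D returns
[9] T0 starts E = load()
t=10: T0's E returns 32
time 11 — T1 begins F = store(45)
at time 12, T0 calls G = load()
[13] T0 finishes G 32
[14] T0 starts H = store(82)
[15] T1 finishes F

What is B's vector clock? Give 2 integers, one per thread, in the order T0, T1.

(2, 2)

invoked at 1, A has no predecessors; its own T1 bump gives (0, 1)
C (invocation 4): componentwise max over VC(A)=(0, 1), +1 at T0, giving (1, 1)
D (invocation 6): componentwise max over VC(C)=(1, 1), +1 at T0, giving (2, 1)
B (invocation 3): componentwise max over VC(A)=(0, 1), VC(D)=(2, 1), +1 at T1, giving (2, 2)
E (invocation 9): componentwise max over VC(D)=(2, 1), +1 at T0, giving (3, 1)
F (invocation 11): componentwise max over VC(B)=(2, 2), +1 at T1, giving (2, 3)
G (invocation 12): componentwise max over VC(D)=(2, 1), VC(E)=(3, 1), +1 at T0, giving (4, 1)
H (invocation 14): componentwise max over VC(G)=(4, 1), +1 at T0, giving (5, 1)
target: VC(B) = (2, 2)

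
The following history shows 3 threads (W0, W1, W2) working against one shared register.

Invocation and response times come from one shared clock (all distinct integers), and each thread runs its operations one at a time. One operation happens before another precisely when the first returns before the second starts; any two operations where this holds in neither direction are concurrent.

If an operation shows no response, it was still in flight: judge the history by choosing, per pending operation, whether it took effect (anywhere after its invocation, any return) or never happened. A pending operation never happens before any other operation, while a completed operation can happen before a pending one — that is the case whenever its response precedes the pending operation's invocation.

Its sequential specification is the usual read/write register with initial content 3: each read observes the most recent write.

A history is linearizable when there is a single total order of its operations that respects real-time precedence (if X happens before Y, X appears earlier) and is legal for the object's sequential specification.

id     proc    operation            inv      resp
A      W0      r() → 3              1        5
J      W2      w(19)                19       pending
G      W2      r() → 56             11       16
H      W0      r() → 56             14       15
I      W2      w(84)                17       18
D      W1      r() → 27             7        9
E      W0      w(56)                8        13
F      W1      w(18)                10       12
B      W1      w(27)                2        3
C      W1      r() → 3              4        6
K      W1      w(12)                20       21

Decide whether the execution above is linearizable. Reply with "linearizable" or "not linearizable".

cut after 5 events: linearizable; cut after 6 events (C responds, time 6): not linearizable
the 3 completed operations admit 3 real-time orders; each fails the register replay
take A, B, C: step 3 already fails, because C r() → 3 cannot occur there
take B, A, C: step 2 already fails, because A r() → 3 cannot occur there

not linearizable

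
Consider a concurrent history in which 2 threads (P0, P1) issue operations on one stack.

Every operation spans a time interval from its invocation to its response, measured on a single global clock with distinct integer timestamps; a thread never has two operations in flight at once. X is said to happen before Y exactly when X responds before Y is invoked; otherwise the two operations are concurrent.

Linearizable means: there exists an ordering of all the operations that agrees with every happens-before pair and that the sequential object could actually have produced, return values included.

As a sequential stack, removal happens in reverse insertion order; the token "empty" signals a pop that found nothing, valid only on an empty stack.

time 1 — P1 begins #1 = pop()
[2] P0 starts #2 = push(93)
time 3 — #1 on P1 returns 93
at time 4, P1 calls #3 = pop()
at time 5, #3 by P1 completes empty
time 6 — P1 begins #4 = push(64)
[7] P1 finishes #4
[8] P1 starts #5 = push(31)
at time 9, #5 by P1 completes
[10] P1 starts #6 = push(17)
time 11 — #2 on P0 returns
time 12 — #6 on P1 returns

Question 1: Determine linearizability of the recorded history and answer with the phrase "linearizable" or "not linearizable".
linearizable

a witness: #2, #1, #3, #4, #5, #6
step 1: #2 push(93) — stack <93>
step 2: #1 pop() → 93 — stack <>
step 3: #3 pop() → empty — stack <>
step 4: #4 push(64) — stack <64>
step 5: #5 push(31) — stack <64,31>
step 6: #6 push(17) — stack <64,31,17>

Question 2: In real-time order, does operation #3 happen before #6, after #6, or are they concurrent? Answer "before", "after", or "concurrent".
Answer: before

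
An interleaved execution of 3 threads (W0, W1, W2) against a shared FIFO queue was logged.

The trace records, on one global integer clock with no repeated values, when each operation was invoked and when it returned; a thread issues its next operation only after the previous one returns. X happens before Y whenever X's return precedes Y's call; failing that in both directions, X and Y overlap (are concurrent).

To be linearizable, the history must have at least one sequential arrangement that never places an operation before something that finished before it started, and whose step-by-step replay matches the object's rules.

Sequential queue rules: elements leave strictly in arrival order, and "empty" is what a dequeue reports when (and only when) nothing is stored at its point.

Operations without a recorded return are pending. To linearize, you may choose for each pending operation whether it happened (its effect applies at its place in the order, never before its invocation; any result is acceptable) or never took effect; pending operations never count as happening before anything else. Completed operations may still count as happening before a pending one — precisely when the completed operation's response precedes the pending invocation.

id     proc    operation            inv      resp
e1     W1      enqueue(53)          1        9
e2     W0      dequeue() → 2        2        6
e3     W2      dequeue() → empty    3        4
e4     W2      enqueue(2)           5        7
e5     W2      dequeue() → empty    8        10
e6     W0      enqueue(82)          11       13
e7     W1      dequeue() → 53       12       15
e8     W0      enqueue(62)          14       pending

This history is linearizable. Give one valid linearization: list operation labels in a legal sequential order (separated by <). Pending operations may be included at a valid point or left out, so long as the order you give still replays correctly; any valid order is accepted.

e3 < e4 < e2 < e5 < e1 < e6 < e7

step 1: e3 dequeue() → empty — queue <>
step 2: e4 enqueue(2) — queue <2>
step 3: e2 dequeue() → 2 — queue <>
step 4: e5 dequeue() → empty — queue <>
step 5: e1 enqueue(53) — queue <53>
step 6: e6 enqueue(82) — queue <53,82>
step 7: e7 dequeue() → 53 — queue <82>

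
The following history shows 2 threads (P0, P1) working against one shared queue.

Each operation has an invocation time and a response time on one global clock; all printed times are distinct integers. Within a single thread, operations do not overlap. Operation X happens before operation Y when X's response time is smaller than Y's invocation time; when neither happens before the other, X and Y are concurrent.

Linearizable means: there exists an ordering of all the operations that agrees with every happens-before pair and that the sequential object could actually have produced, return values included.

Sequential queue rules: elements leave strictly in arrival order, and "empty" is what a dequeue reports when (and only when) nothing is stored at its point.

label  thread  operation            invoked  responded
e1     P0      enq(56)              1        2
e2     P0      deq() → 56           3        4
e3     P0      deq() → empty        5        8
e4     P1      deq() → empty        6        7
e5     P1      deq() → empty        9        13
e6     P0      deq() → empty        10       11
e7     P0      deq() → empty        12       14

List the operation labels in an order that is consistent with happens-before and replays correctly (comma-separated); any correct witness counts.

step 1: e1 enq(56) — queue <56>
step 2: e2 deq() → 56 — queue <>
step 3: e3 deq() → empty — queue <>
step 4: e4 deq() → empty — queue <>
step 5: e5 deq() → empty — queue <>
step 6: e6 deq() → empty — queue <>
step 7: e7 deq() → empty — queue <>

e1, e2, e3, e4, e5, e6, e7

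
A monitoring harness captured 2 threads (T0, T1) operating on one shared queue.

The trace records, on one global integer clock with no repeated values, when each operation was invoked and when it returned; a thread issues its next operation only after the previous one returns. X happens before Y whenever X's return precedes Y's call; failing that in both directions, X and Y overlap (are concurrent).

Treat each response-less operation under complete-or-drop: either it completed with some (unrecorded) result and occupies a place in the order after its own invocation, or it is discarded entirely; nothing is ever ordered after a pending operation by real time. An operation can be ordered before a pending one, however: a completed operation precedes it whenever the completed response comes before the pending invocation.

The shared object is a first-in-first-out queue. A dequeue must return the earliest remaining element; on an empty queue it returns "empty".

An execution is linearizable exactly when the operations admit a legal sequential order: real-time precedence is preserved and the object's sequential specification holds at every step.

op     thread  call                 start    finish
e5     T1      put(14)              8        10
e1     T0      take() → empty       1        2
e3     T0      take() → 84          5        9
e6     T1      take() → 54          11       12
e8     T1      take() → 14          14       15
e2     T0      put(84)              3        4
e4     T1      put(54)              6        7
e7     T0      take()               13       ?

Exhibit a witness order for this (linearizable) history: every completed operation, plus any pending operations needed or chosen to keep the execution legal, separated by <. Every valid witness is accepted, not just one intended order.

step 1: e1 take() → empty — queue <>
step 2: e2 put(84) — queue <84>
step 3: e3 take() → 84 — queue <>
step 4: e4 put(54) — queue <54>
step 5: e5 put(14) — queue <54,14>
step 6: e6 take() → 54 — queue <14>
step 7: e8 take() → 14 — queue <>

e1 < e2 < e3 < e4 < e5 < e6 < e8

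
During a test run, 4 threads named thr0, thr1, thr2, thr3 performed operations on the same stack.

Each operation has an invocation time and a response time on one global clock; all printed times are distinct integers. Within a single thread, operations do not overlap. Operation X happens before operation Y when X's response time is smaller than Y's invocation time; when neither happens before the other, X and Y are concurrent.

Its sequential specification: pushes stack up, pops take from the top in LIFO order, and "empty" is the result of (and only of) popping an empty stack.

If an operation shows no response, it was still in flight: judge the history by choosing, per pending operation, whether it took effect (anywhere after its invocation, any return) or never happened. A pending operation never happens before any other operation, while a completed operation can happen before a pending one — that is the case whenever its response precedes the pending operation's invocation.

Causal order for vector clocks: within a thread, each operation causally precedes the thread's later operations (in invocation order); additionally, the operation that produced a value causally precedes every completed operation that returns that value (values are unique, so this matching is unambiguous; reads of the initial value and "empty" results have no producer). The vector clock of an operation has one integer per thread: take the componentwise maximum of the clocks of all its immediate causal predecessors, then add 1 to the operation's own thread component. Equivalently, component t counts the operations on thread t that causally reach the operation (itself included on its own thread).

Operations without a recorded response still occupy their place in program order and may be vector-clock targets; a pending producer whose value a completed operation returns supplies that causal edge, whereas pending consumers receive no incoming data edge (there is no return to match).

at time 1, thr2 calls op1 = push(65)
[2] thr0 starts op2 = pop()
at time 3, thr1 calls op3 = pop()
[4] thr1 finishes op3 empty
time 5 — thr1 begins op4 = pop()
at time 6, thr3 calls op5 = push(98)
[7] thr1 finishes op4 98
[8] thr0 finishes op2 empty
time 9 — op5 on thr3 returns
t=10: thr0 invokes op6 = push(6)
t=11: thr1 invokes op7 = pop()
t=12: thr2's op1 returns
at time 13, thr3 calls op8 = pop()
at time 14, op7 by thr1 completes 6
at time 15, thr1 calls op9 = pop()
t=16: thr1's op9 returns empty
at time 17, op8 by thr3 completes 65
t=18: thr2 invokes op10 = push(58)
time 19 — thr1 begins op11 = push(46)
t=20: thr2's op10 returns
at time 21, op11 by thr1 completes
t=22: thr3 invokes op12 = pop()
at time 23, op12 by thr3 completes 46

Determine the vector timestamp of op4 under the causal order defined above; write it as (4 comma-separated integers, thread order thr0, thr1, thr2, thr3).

(0, 2, 0, 1)

op5, invoked 6, has no incoming edges; only thr3's bump applies → (0, 0, 0, 1)
op1, invoked 1, has no incoming edges; only thr2's bump applies → (0, 0, 1, 0)
op3, invoked 3, has no incoming edges; only thr1's bump applies → (0, 1, 0, 0)
op2, invoked 2, has no incoming edges; only thr0's bump applies → (1, 0, 0, 0)
op10, invoked 18, takes VC(op1)=(0, 0, 1, 0) under max, adds 1 for thr2 → (0, 0, 2, 0)
op6, invoked 10, takes VC(op2)=(1, 0, 0, 0) under max, adds 1 for thr0 → (2, 0, 0, 0)
op8, invoked 13, takes VC(op1)=(0, 0, 1, 0), VC(op5)=(0, 0, 0, 1) under max, adds 1 for thr3 → (0, 0, 1, 2)
op4, invoked 5, takes VC(op3)=(0, 1, 0, 0), VC(op5)=(0, 0, 0, 1) under max, adds 1 for thr1 → (0, 2, 0, 1)
op7, invoked 11, takes VC(op4)=(0, 2, 0, 1), VC(op6)=(2, 0, 0, 0) under max, adds 1 for thr1 → (2, 3, 0, 1)
op9, invoked 15, takes VC(op7)=(2, 3, 0, 1) under max, adds 1 for thr1 → (2, 4, 0, 1)
op11, invoked 19, takes VC(op9)=(2, 4, 0, 1) under max, adds 1 for thr1 → (2, 5, 0, 1)
op12, invoked 22, takes VC(op8)=(0, 0, 1, 2), VC(op11)=(2, 5, 0, 1) under max, adds 1 for thr3 → (2, 5, 1, 3)
target: VC(op4) = (0, 2, 0, 1)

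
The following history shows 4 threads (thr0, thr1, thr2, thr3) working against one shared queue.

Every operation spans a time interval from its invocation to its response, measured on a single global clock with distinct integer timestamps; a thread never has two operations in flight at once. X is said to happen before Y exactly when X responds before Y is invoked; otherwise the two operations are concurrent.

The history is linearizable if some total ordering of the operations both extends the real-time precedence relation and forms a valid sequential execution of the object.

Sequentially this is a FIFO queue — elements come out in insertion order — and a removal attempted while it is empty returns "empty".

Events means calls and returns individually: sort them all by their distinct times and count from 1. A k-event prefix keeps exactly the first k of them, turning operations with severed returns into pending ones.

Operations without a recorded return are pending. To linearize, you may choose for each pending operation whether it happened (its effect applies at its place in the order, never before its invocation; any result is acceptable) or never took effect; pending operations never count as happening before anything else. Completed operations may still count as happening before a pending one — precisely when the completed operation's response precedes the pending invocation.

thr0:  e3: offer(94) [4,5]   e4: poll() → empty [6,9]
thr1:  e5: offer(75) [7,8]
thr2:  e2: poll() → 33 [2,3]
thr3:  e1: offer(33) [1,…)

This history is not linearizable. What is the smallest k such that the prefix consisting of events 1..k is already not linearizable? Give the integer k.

events 1..8 are linearizable, e.g. via e1, e2, e3, e4, e5:
after step 1 (e1 offer(33) (pending, included)): queue <33>
after step 2 (e2 poll() → 33): queue <>
after step 3 (e3 offer(94)): queue <94>
after step 4 (e4 poll() (pending, included)): queue <>
after step 5 (e5 offer(75)): queue <75>
at event 9 (e4's time-9 response) nothing linearizes any more
every completion of the 1 pending operation (e1) was checked; none linearizes
take e2, e3, e4, e5 (pending dropped): step 1 already fails, because e2 poll() → 33 cannot occur there
take e2, e3, e5, e4 (pending dropped): step 1 already fails, because e2 poll() → 33 cannot occur there

9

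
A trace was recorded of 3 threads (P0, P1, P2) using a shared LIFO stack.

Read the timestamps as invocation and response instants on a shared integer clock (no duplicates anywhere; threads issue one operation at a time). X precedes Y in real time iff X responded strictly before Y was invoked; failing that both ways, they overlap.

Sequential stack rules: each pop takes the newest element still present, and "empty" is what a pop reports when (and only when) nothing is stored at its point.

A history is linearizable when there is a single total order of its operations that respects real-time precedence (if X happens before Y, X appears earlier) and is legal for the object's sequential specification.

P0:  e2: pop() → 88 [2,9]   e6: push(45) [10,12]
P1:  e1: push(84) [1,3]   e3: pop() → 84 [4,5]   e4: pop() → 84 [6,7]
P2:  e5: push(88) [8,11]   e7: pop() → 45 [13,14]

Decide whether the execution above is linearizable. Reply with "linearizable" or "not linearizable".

prefix check: 1..6 passes, 1..7 fails once e4's time-7 response joins
the sole real-time-consistent order of 3 completed operations fails the LIFO stack replay
include/drop combinations of the 1 pending operation (e2) were all tried; none helps
take e1, e3, e4 (pending dropped): step 3 already fails, because e4 pop() → 84 cannot occur there

not linearizable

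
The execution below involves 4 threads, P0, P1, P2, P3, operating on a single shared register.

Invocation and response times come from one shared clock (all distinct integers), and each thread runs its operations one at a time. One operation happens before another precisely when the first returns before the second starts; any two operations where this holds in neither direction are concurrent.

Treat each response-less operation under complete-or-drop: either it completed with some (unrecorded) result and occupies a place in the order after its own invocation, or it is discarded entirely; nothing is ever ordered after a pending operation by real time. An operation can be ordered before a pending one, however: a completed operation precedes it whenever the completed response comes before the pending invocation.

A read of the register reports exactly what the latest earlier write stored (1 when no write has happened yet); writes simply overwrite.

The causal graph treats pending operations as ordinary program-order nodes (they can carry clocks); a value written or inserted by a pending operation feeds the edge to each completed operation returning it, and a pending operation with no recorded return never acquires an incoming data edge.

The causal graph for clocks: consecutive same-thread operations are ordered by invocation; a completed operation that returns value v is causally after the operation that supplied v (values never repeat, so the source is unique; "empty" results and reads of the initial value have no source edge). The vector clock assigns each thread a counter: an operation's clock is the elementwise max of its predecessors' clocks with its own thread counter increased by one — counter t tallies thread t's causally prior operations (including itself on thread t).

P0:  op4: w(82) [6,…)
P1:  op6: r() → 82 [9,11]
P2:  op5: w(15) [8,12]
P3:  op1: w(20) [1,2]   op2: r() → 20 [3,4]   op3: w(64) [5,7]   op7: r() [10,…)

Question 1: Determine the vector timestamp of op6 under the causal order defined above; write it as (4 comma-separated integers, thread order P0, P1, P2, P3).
op1, invoked 1, has no incoming edges; only P3's bump applies → (0, 0, 0, 1)
op5, invoked 8, has no incoming edges; only P2's bump applies → (0, 0, 1, 0)
op4, invoked 6, has no incoming edges; only P0's bump applies → (1, 0, 0, 0)
invoked at 3, op2 merges VC(op1)=(0, 0, 0, 1) and bumps P3's slot → (0, 0, 0, 2)
invoked at 9, op6 merges VC(op4)=(1, 0, 0, 0) and bumps P1's slot → (1, 1, 0, 0)
invoked at 5, op3 merges VC(op2)=(0, 0, 0, 2) and bumps P3's slot → (0, 0, 0, 3)
invoked at 10, op7 merges VC(op3)=(0, 0, 0, 3) and bumps P3's slot → (0, 0, 0, 4)
target: VC(op6) = (1, 1, 0, 0)

(1, 1, 0, 0)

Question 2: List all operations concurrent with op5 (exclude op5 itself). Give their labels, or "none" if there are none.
op5 spans [8,12]; an op avoiding the whole window 8..12 is ordered, any other is concurrent
op1 [1,2]: before
op2 [3,4]: before
op3 [5,7]: before
op4 [6,…): concurrent
op6 [9,11]: concurrent
op7 [10,…): concurrent

op4, op6, op7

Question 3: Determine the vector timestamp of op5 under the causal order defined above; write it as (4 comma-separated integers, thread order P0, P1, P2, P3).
no predecessors for op1 (invoked 1): P3 increments from zero → (0, 0, 0, 1)
no predecessors for op5 (invoked 8): P2 increments from zero → (0, 0, 1, 0)
no predecessors for op4 (invoked 6): P0 increments from zero → (1, 0, 0, 0)
from VC(op1)=(0, 0, 0, 1), op2 (invoked 3) maxes components and bumps P3 → (0, 0, 0, 2)
from VC(op4)=(1, 0, 0, 0), op6 (invoked 9) maxes components and bumps P1 → (1, 1, 0, 0)
from VC(op2)=(0, 0, 0, 2), op3 (invoked 5) maxes components and bumps P3 → (0, 0, 0, 3)
from VC(op3)=(0, 0, 0, 3), op7 (invoked 10) maxes components and bumps P3 → (0, 0, 0, 4)
target: VC(op5) = (0, 0, 1, 0)

(0, 0, 1, 0)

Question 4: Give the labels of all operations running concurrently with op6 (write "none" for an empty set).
op6 runs from 9 to 11; window-overlapping ops are concurrent
op1 [1,2]: before
op2 [3,4]: before
op3 [5,7]: before
op4 [6,…): concurrent
op5 [8,12]: concurrent
op7 [10,…): concurrent

op4, op5, op7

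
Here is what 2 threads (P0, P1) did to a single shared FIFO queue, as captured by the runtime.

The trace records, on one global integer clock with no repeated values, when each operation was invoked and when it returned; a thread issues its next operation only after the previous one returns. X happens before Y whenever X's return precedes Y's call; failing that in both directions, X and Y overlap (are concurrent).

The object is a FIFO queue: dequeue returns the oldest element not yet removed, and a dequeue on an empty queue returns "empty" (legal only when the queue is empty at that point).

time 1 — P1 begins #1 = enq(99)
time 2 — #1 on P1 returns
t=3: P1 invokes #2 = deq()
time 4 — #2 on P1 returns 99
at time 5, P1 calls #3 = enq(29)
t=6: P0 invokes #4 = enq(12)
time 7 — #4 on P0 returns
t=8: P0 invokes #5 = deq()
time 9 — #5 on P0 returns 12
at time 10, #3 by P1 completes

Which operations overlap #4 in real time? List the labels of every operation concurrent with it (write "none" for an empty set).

overlap test against #4 [6,7]: concurrent iff the interval meets 6..7
#1 [1,2]: before
#2 [3,4]: before
#3 [5,10]: concurrent
#5 [8,9]: after

#3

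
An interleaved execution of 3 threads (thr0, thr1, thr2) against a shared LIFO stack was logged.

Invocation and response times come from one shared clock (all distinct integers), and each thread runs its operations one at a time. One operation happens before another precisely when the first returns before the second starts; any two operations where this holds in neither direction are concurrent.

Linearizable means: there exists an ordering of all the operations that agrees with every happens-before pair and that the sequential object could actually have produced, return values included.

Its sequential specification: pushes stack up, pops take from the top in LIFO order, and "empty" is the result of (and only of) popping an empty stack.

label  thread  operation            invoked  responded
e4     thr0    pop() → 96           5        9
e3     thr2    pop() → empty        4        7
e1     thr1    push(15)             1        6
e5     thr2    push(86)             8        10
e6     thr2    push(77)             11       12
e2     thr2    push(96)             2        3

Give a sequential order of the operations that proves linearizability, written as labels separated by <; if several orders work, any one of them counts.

1. e2 push(96), leaving stack <96>
2. e4 pop() → 96, leaving stack <>
3. e3 pop() → empty, leaving stack <>
4. e1 push(15), leaving stack <15>
5. e5 push(86), leaving stack <15,86>
6. e6 push(77), leaving stack <15,86,77>

e2 < e4 < e3 < e1 < e5 < e6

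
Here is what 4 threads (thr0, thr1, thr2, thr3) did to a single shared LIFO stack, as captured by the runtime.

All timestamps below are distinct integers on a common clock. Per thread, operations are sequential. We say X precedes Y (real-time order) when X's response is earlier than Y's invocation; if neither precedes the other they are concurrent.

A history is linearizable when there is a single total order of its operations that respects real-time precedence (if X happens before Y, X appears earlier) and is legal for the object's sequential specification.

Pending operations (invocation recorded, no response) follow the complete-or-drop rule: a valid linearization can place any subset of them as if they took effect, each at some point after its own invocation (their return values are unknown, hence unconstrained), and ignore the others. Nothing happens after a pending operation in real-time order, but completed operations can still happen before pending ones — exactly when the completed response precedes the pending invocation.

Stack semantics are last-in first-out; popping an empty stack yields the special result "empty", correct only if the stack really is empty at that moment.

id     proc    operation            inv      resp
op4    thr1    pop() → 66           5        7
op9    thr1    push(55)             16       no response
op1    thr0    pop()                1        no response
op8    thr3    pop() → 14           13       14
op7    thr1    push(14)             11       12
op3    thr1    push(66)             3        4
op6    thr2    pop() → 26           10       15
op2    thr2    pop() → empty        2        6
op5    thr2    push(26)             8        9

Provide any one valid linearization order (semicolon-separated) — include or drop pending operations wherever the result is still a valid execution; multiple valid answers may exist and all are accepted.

op1; op2; op3; op4; op5; op6; op7; op8

1. op1 pop() (pending, included), leaving stack <>
2. op2 pop() → empty, leaving stack <>
3. op3 push(66), leaving stack <66>
4. op4 pop() → 66, leaving stack <>
5. op5 push(26), leaving stack <26>
6. op6 pop() → 26, leaving stack <>
7. op7 push(14), leaving stack <14>
8. op8 pop() → 14, leaving stack <>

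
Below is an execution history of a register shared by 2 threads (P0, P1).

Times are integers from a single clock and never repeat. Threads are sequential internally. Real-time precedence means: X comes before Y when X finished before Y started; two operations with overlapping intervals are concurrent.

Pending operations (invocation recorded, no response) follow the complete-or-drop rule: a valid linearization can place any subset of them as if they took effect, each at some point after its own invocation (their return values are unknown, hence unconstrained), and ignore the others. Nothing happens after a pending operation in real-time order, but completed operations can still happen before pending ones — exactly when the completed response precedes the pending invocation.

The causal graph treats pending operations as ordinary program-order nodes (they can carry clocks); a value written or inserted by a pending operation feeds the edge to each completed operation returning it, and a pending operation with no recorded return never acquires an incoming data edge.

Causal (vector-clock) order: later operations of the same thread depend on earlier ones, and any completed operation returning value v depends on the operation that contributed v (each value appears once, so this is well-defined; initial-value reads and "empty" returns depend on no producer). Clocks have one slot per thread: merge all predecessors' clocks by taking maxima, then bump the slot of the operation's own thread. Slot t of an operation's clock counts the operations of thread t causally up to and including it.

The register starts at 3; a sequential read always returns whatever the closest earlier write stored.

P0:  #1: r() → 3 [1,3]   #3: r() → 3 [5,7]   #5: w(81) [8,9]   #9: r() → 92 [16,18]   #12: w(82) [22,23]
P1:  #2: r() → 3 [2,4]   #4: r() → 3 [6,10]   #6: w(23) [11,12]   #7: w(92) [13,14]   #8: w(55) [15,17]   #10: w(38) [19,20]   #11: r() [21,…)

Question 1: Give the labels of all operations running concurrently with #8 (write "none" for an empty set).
Answer: #9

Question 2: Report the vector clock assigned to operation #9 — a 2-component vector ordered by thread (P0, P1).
Answer: (4, 4)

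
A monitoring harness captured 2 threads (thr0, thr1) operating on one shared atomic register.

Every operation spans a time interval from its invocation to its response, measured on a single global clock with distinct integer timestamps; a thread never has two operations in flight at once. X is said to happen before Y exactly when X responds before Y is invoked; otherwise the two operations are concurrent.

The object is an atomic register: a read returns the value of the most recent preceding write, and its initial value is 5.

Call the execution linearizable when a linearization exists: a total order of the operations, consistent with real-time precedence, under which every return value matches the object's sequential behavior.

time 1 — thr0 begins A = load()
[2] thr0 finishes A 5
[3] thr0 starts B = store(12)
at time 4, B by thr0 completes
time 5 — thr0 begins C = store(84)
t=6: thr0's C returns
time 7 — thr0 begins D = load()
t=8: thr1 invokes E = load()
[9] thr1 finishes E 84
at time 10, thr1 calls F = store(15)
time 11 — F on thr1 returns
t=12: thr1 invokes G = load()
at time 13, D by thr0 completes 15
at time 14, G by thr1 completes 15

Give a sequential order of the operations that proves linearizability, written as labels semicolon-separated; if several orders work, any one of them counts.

after step 1 (A load() → 5): value 5
after step 2 (B store(12)): value 12
after step 3 (C store(84)): value 84
after step 4 (E load() → 84): value 84
after step 5 (F store(15)): value 15
after step 6 (D load() → 15): value 15
after step 7 (G load() → 15): value 15

A; B; C; E; F; D; G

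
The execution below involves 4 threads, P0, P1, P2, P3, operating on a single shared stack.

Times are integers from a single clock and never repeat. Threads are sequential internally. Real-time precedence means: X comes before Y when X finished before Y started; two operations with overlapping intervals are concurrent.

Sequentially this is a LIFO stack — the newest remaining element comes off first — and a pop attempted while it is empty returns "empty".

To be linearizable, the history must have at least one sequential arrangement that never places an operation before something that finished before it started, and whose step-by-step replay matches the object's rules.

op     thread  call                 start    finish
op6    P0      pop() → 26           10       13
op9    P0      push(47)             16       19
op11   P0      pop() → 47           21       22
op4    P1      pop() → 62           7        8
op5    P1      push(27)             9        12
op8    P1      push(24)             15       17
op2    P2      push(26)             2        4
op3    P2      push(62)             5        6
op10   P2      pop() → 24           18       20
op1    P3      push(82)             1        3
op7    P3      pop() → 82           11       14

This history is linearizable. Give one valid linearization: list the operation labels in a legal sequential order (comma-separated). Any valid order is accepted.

step 1: op1 push(82) — stack <82>
step 2: op2 push(26) — stack <82,26>
step 3: op3 push(62) — stack <82,26,62>
step 4: op4 pop() → 62 — stack <82,26>
step 5: op6 pop() → 26 — stack <82>
step 6: op7 pop() → 82 — stack <>
step 7: op5 push(27) — stack <27>
step 8: op8 push(24) — stack <27,24>
step 9: op10 pop() → 24 — stack <27>
step 10: op9 push(47) — stack <27,47>
step 11: op11 pop() → 47 — stack <27>

op1, op2, op3, op4, op6, op7, op5, op8, op10, op9, op11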